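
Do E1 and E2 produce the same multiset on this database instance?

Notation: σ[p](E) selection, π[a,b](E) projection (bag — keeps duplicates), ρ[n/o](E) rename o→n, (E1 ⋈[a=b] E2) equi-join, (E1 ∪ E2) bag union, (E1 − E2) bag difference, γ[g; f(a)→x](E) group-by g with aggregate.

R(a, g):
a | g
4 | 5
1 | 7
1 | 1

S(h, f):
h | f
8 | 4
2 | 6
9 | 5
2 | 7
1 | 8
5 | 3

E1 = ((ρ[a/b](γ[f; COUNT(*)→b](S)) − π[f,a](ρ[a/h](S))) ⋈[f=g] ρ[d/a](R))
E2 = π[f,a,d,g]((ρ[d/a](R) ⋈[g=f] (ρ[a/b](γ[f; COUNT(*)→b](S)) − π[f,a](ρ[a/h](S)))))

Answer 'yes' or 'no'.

E1 stepwise |·|:
  S → 6
  γ[f; COUNT(*)→b](S) → 6
  ρ[a/b](γ[f; COUNT(*)→b](S)) → 6
  S → 6
  ρ[a/h](S) → 6
  π[f,a](ρ[a/h](S)) → 6
  (ρ[a/b](γ[f; COUNT(*)→b](S)) − π[f,a](ρ[a/h](S))) → 5
  R → 3
  ρ[d/a](R) → 3
  ((ρ[a/b](γ[f; COUNT(*)→b](S)) − π[f,a](ρ[a/h](S))) ⋈[f=g] ρ[d/a](R)) → 2
E2 stepwise |·|:
  R → 3
  ρ[d/a](R) → 3
  S → 6
  γ[f; COUNT(*)→b](S) → 6
  ρ[a/b](γ[f; COUNT(*)→b](S)) → 6
  S → 6
  ρ[a/h](S) → 6
  π[f,a](ρ[a/h](S)) → 6
  (ρ[a/b](γ[f; COUNT(*)→b](S)) − π[f,a](ρ[a/h](S))) → 5
  (ρ[d/a](R) ⋈[g=f] (ρ[a/b](γ[f; COUNT(*)→b](S)) − π[f,a](ρ[a/h](S)))) → 2
  π[f,a,d,g]((ρ[d/a](R) ⋈[g=f] (ρ[a/b](γ[f; COUNT(*)→b](S)) − π[f,a](ρ[a/h](S))))) → 2

E1 and E2 produce the same multiset:
f | a | d | g
5 | 1 | 4 | 5
7 | 1 | 1 | 7

yes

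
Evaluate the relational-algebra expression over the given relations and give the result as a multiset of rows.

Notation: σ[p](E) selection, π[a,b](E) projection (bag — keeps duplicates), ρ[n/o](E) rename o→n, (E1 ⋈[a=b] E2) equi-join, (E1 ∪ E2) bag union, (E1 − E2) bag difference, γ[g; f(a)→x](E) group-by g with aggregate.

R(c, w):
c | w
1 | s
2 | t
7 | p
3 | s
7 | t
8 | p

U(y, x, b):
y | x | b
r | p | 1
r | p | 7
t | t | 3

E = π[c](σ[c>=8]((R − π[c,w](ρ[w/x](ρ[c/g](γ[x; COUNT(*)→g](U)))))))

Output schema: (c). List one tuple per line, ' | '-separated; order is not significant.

Stepwise |·|:
  R → 6
  U → 3
  γ[x; COUNT(*)→g](U) → 2
  ρ[c/g](γ[x; COUNT(*)→g](U)) → 2
  ρ[w/x](ρ[c/g](γ[x; COUNT(*)→g](U))) → 2
  π[c,w](ρ[w/x](ρ[c/g](γ[x; COUNT(*)→g](U)))) → 2
  (R − π[c,w](ρ[w/x](ρ[c/g](γ[x; COUNT(*)→g](U))))) → 6
  σ[c>=8]((R − π[c,w](ρ[w/x](ρ[c/g](γ[x; COUNT(*)→g](U)))))) → 1
  π[c](σ[c>=8]((R − π[c,w](ρ[w/x](ρ[c/g](γ[x; COUNT(*)→g](U))))))) → 1

== RESULT ==
c
8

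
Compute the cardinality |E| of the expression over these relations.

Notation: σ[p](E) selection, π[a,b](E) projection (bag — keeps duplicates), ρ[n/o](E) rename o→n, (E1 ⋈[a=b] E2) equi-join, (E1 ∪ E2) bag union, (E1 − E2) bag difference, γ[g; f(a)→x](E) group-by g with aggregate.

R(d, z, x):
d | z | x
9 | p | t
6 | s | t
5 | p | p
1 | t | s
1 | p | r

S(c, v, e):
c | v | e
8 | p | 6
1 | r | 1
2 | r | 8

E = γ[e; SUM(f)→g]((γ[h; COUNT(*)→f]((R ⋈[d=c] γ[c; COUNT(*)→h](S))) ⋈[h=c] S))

Per-node cardinality:
  R → 5
  S → 3
  γ[c; COUNT(*)→h](S) → 3
  (R ⋈[d=c] γ[c; COUNT(*)→h](S)) → 2
  γ[h; COUNT(*)→f]((R ⋈[d=c] γ[c; COUNT(*)→h](S))) → 1
  S → 3
  (γ[h; COUNT(*)→f]((R ⋈[d=c] γ[c; COUNT(*)→h](S))) ⋈[h=c] S) → 1
  γ[e; SUM(f)→g]((γ[h; COUNT(*)→f]((R ⋈[d=c] γ[c; COUNT(*)→h](S))) ⋈[h=c] S)) → 1

|E| = 1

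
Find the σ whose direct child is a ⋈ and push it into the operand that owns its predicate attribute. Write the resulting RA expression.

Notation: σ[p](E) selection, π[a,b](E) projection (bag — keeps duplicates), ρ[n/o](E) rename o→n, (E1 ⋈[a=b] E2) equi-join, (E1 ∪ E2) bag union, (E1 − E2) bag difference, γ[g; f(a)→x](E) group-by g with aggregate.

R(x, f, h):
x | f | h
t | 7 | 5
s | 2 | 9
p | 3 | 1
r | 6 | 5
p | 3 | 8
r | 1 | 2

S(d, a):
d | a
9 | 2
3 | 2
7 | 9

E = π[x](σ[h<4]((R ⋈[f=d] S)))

σ filters on h, owned by the left side.
E' = π[x]((σ[h<4](R) ⋈[f=d] S))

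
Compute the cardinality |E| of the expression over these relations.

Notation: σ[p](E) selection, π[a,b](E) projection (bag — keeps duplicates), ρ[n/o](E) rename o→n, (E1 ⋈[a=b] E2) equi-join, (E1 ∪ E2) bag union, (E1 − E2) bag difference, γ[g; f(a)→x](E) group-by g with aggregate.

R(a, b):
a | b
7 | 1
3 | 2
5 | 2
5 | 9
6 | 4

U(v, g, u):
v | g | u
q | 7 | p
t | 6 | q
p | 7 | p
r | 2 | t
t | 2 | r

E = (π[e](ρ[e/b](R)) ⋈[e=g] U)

Subexpression sizes:
  R → 5
  ρ[e/b](R) → 5
  π[e](ρ[e/b](R)) → 5
  U → 5
  (π[e](ρ[e/b](R)) ⋈[e=g] U) → 4

|E| = 4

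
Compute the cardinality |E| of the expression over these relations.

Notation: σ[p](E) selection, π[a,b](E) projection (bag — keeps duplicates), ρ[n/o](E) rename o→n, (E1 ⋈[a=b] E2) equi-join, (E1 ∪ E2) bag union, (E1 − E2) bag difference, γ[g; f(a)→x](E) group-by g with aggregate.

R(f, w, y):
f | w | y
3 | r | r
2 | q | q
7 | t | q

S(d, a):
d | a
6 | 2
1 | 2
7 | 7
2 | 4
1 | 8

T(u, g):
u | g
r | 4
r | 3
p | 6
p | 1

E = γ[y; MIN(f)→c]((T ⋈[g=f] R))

Stepwise |·|:
  T → 4
  R → 3
  (T ⋈[g=f] R) → 1
  γ[y; MIN(f)→c]((T ⋈[g=f] R)) → 1

|E| = 1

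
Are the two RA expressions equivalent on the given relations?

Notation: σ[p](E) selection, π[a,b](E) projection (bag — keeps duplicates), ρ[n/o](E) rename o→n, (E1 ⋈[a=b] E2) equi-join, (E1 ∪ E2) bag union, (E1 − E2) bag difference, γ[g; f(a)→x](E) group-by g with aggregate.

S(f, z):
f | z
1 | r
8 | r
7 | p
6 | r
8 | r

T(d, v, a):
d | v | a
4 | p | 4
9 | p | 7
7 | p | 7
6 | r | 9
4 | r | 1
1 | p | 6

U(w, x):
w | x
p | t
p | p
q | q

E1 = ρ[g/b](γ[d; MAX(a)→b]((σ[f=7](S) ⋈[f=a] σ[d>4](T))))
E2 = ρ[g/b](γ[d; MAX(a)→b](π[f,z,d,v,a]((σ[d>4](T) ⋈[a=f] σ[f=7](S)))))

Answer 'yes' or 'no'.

E1 per-node cardinality:
  S → 5
  σ[f=7](S) → 1
  T → 6
  σ[d>4](T) → 3
  (σ[f=7](S) ⋈[f=a] σ[d>4](T)) → 2
  γ[d; MAX(a)→b]((σ[f=7](S) ⋈[f=a] σ[d>4](T))) → 2
  ρ[g/b](γ[d; MAX(a)→b]((σ[f=7](S) ⋈[f=a] σ[d>4](T)))) → 2
E2 per-node cardinality:
  T → 6
  σ[d>4](T) → 3
  S → 5
  σ[f=7](S) → 1
  (σ[d>4](T) ⋈[a=f] σ[f=7](S)) → 2
  π[f,z,d,v,a]((σ[d>4](T) ⋈[a=f] σ[f=7](S))) → 2
  γ[d; MAX(a)→b](π[f,z,d,v,a]((σ[d>4](T) ⋈[a=f] σ[f=7](S)))) → 2
  ρ[g/b](γ[d; MAX(a)→b](π[f,z,d,v,a]((σ[d>4](T) ⋈[a=f] σ[f=7](S))))) → 2

E1 and E2 produce the same multiset:
d | g
7 | 7
9 | 7

yes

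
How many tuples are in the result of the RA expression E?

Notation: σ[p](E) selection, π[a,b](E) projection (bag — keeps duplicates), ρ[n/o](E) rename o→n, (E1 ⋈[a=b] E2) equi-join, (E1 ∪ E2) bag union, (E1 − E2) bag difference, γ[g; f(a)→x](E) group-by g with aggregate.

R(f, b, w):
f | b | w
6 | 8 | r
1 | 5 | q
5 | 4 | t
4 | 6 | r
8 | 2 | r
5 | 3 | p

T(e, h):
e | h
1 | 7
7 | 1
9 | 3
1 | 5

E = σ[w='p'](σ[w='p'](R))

Stepwise |·|:
  R → 6
  σ[w='p'](R) → 1
  σ[w='p'](σ[w='p'](R)) → 1

|E| = 1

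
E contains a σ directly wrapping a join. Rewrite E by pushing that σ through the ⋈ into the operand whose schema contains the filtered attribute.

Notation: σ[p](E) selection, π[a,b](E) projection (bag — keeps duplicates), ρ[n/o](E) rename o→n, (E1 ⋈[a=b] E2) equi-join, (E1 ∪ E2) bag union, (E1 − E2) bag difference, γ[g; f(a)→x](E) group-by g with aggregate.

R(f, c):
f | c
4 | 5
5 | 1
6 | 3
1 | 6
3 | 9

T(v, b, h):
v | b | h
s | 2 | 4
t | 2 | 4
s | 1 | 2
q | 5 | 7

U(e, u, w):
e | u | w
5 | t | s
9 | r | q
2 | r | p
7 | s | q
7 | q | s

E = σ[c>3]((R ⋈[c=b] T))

σ filters on c, owned by the left side.
E' = (σ[c>3](R) ⋈[c=b] T)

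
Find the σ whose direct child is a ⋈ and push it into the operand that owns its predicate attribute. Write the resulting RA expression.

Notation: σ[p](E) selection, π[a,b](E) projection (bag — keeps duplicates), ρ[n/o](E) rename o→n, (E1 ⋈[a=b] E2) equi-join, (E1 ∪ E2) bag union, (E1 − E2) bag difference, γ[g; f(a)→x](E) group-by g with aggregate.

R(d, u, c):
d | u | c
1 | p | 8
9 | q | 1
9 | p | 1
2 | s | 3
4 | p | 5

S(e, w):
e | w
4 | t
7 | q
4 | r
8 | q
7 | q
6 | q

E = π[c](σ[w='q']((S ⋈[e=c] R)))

σ filters on w, owned by the left side.
E' = π[c]((σ[w='q'](S) ⋈[e=c] R))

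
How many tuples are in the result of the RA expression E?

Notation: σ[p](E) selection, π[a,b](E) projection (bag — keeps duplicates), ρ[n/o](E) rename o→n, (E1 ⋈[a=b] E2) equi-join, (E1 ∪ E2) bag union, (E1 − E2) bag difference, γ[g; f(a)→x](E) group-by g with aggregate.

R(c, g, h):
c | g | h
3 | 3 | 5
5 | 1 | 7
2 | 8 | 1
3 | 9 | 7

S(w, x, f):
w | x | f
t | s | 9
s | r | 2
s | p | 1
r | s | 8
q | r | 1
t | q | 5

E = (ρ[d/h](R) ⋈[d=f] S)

Subexpression sizes:
  R → 4
  ρ[d/h](R) → 4
  S → 6
  (ρ[d/h](R) ⋈[d=f] S) → 3

|E| = 3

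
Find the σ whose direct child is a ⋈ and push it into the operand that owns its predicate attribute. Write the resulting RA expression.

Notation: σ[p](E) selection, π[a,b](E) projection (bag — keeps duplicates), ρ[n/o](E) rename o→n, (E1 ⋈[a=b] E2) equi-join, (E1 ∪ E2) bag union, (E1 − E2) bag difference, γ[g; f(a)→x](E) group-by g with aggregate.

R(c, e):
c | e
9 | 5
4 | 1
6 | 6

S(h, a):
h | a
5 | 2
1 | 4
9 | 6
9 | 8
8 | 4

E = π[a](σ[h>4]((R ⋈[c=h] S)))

σ filters on h, owned by the right side.
E' = π[a]((R ⋈[c=h] σ[h>4](S)))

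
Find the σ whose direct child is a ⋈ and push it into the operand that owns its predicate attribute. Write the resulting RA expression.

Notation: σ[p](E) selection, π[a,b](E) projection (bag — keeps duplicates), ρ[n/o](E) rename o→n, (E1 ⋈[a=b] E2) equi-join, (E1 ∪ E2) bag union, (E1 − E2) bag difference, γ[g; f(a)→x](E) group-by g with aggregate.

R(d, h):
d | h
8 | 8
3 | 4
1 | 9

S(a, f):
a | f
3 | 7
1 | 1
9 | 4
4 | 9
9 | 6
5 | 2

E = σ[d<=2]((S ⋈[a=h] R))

σ filters on d, owned by the right side.
E' = (S ⋈[a=h] σ[d<=2](R))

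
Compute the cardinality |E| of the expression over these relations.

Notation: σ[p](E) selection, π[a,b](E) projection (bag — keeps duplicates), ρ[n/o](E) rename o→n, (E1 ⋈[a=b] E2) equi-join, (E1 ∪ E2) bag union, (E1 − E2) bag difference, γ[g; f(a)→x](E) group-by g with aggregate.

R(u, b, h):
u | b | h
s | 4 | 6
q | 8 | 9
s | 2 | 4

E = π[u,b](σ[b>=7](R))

Per-node cardinality:
  R → 3
  σ[b>=7](R) → 1
  π[u,b](σ[b>=7](R)) → 1

|E| = 1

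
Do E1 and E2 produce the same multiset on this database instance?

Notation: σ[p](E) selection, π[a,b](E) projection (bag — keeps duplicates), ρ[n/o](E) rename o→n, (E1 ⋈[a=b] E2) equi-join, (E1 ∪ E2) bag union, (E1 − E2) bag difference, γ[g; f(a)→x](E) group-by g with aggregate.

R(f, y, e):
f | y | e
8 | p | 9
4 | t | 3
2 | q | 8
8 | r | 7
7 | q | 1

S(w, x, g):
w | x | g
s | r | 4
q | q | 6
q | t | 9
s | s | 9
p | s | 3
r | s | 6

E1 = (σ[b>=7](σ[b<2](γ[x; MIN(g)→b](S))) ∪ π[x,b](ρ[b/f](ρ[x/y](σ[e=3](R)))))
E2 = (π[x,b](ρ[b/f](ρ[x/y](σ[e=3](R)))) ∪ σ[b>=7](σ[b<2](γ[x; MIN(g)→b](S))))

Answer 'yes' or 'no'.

E1 subexpression sizes:
  S → 6
  γ[x; MIN(g)→b](S) → 4
  σ[b<2](γ[x; MIN(g)→b](S)) → 0
  σ[b>=7](σ[b<2](γ[x; MIN(g)→b](S))) → 0
  R → 5
  σ[e=3](R) → 1
  ρ[x/y](σ[e=3](R)) → 1
  ρ[b/f](ρ[x/y](σ[e=3](R))) → 1
  π[x,b](ρ[b/f](ρ[x/y](σ[e=3](R)))) → 1
  (σ[b>=7](σ[b<2](γ[x; MIN(g)→b](S))) ∪ π[x,b](ρ[b/f](ρ[x/y](σ[e=3](R))))) → 1
E2 subexpression sizes:
  R → 5
  σ[e=3](R) → 1
  ρ[x/y](σ[e=3](R)) → 1
  ρ[b/f](ρ[x/y](σ[e=3](R))) → 1
  π[x,b](ρ[b/f](ρ[x/y](σ[e=3](R)))) → 1
  S → 6
  γ[x; MIN(g)→b](S) → 4
  σ[b<2](γ[x; MIN(g)→b](S)) → 0
  σ[b>=7](σ[b<2](γ[x; MIN(g)→b](S))) → 0
  (π[x,b](ρ[b/f](ρ[x/y](σ[e=3](R)))) ∪ σ[b>=7](σ[b<2](γ[x; MIN(g)→b](S)))) → 1

E1 and E2 produce the same multiset:
x | b
t | 4

yes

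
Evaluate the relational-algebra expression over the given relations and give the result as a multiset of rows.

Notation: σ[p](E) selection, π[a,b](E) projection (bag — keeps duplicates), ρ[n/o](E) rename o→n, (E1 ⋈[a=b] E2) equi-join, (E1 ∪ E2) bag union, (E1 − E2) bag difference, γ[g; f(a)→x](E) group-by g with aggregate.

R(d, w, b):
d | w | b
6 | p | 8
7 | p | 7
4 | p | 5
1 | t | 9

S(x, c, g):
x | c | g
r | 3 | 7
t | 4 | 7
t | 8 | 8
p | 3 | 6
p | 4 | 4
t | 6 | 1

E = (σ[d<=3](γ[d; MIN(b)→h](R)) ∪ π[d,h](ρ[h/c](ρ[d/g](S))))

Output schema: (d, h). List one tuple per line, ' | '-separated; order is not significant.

Subexpression sizes:
  R → 4
  γ[d; MIN(b)→h](R) → 4
  σ[d<=3](γ[d; MIN(b)→h](R)) → 1
  S → 6
  ρ[d/g](S) → 6
  ρ[h/c](ρ[d/g](S)) → 6
  π[d,h](ρ[h/c](ρ[d/g](S))) → 6
  (σ[d<=3](γ[d; MIN(b)→h](R)) ∪ π[d,h](ρ[h/c](ρ[d/g](S)))) → 7

== RESULT ==
d | h
1 | 6
1 | 9
4 | 4
6 | 3
7 | 3
7 | 4
8 | 8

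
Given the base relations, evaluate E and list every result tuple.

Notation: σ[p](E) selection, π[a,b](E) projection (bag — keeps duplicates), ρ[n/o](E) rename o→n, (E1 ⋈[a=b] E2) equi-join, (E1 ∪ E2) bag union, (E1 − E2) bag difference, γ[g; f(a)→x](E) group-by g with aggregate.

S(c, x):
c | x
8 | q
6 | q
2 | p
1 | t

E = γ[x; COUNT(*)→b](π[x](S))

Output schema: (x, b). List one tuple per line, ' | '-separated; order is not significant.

Per-node cardinality:
  S → 4
  π[x](S) → 4
  γ[x; COUNT(*)→b](π[x](S)) → 3

== RESULT ==
x | b
p | 1
q | 2
t | 1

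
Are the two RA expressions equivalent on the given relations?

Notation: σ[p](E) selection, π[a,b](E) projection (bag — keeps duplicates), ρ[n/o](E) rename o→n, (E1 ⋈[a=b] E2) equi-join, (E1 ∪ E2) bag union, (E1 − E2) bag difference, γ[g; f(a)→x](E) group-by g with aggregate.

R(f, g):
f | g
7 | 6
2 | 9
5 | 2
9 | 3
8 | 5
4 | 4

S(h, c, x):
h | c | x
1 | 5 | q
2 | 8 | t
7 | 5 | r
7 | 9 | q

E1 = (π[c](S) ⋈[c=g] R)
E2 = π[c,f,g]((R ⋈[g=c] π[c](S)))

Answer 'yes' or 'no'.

E1 per-node cardinality:
  S → 4
  π[c](S) → 4
  R → 6
  (π[c](S) ⋈[c=g] R) → 3
E2 per-node cardinality:
  R → 6
  S → 4
  π[c](S) → 4
  (R ⋈[g=c] π[c](S)) → 3
  π[c,f,g]((R ⋈[g=c] π[c](S))) → 3

E1 and E2 produce the same multiset:
c | f | g
5 | 8 | 5
5 | 8 | 5
9 | 2 | 9

yes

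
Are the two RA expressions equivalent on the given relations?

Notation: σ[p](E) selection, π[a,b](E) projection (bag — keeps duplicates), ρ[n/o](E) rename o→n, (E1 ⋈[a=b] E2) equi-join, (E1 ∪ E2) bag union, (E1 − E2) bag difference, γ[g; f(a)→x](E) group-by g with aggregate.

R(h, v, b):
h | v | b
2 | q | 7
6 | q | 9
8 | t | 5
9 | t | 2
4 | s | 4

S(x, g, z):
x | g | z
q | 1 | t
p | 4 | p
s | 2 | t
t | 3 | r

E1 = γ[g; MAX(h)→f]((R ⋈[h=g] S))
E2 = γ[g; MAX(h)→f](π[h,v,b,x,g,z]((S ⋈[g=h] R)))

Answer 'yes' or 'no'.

E1 stepwise |·|:
  R → 5
  S → 4
  (R ⋈[h=g] S) → 2
  γ[g; MAX(h)→f]((R ⋈[h=g] S)) → 2
E2 stepwise |·|:
  S → 4
  R → 5
  (S ⋈[g=h] R) → 2
  π[h,v,b,x,g,z]((S ⋈[g=h] R)) → 2
  γ[g; MAX(h)→f](π[h,v,b,x,g,z]((S ⋈[g=h] R))) → 2

E1 and E2 produce the same multiset:
g | f
2 | 2
4 | 4

yes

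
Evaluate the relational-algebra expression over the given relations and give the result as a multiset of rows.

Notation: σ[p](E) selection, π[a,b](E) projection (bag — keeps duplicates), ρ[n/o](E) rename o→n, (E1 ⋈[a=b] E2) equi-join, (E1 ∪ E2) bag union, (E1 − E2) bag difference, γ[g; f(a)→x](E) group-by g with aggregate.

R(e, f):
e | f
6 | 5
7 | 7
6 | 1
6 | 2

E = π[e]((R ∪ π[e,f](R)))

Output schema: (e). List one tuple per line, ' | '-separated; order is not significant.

Stepwise |·|:
  R → 4
  R → 4
  π[e,f](R) → 4
  (R ∪ π[e,f](R)) → 8
  π[e]((R ∪ π[e,f](R))) → 8

== RESULT ==
e
6
6
6
6
6
6
7
7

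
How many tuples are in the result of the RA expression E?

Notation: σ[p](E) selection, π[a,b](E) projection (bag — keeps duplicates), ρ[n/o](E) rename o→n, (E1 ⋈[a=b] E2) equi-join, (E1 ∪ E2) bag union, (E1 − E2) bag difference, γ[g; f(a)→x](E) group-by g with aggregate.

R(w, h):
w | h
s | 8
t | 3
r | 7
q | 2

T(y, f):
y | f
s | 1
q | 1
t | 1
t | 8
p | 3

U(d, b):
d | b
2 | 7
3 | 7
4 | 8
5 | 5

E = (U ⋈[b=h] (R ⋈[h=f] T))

Stepwise |·|:
  U → 4
  R → 4
  T → 5
  (R ⋈[h=f] T) → 2
  (U ⋈[b=h] (R ⋈[h=f] T)) → 1

|E| = 1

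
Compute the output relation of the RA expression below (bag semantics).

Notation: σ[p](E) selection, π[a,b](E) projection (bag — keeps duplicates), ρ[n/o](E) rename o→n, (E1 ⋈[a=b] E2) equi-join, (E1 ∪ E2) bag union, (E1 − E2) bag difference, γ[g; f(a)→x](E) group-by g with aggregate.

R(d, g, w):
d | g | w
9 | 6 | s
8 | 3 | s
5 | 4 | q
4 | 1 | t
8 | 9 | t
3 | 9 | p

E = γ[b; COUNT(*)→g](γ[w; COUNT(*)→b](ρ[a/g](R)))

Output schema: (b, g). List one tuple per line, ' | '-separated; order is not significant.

Stepwise |·|:
  R → 6
  ρ[a/g](R) → 6
  γ[w; COUNT(*)→b](ρ[a/g](R)) → 4
  γ[b; COUNT(*)→g](γ[w; COUNT(*)→b](ρ[a/g](R))) → 2

== RESULT ==
b | g
1 | 2
2 | 2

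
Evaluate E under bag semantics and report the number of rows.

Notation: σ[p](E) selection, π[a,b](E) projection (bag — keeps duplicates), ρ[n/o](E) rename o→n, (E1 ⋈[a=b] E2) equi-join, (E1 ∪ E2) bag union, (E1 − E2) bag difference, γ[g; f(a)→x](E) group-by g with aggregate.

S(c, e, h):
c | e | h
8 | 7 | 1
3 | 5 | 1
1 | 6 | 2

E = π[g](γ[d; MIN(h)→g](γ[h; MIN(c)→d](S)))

Per-node cardinality:
  S → 3
  γ[h; MIN(c)→d](S) → 2
  γ[d; MIN(h)→g](γ[h; MIN(c)→d](S)) → 2
  π[g](γ[d; MIN(h)→g](γ[h; MIN(c)→d](S))) → 2

|E| = 2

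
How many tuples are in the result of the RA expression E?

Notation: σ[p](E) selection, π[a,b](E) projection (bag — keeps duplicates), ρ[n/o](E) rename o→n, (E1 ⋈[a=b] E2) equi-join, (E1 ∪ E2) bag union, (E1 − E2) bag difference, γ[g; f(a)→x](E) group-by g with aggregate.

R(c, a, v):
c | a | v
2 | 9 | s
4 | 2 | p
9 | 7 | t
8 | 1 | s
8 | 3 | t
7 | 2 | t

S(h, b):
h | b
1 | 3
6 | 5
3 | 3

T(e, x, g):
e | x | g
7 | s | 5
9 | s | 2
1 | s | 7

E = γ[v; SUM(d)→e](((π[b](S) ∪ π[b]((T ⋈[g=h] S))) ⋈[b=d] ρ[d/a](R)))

Stepwise |·|:
  S → 3
  π[b](S) → 3
  T → 3
  S → 3
  (T ⋈[g=h] S) → 0
  π[b]((T ⋈[g=h] S)) → 0
  (π[b](S) ∪ π[b]((T ⋈[g=h] S))) → 3
  R → 6
  ρ[d/a](R) → 6
  ((π[b](S) ∪ π[b]((T ⋈[g=h] S))) ⋈[b=d] ρ[d/a](R)) → 2
  γ[v; SUM(d)→e](((π[b](S) ∪ π[b]((T ⋈[g=h] S))) ⋈[b=d] ρ[d/a](R))) → 1

|E| = 1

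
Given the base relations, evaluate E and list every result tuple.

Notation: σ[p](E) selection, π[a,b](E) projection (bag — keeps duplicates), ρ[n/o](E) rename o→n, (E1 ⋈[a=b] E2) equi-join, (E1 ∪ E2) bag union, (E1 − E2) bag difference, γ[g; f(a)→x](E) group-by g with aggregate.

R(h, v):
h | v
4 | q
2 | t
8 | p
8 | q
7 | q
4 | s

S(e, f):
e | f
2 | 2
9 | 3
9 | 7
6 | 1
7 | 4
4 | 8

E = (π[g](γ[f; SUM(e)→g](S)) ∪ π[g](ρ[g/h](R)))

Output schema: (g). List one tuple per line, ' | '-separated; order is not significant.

Subexpression sizes:
  S → 6
  γ[f; SUM(e)→g](S) → 6
  π[g](γ[f; SUM(e)→g](S)) → 6
  R → 6
  ρ[g/h](R) → 6
  π[g](ρ[g/h](R)) → 6
  (π[g](γ[f; SUM(e)→g](S)) ∪ π[g](ρ[g/h](R))) → 12

== RESULT ==
g
2
2
4
4
4
6
7
7
8
8
9
9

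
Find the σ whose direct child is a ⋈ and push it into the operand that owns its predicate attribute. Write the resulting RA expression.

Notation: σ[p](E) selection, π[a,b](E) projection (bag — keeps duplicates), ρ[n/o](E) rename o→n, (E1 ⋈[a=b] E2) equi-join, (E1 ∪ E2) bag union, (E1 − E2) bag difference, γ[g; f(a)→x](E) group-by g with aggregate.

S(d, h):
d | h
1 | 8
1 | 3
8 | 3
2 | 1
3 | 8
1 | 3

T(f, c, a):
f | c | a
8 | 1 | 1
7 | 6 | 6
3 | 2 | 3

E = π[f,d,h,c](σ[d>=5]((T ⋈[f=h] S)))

σ filters on d, owned by the right side.
E' = π[f,d,h,c]((T ⋈[f=h] σ[d>=5](S)))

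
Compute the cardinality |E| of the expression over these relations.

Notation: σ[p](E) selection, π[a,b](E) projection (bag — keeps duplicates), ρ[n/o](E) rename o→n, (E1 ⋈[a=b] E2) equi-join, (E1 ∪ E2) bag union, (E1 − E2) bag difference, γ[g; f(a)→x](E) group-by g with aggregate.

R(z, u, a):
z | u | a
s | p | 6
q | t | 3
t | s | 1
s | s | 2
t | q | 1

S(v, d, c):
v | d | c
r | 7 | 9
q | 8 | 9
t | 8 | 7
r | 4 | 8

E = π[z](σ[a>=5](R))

Row counts bottom-up:
  R → 5
  σ[a>=5](R) → 1
  π[z](σ[a>=5](R)) → 1

|E| = 1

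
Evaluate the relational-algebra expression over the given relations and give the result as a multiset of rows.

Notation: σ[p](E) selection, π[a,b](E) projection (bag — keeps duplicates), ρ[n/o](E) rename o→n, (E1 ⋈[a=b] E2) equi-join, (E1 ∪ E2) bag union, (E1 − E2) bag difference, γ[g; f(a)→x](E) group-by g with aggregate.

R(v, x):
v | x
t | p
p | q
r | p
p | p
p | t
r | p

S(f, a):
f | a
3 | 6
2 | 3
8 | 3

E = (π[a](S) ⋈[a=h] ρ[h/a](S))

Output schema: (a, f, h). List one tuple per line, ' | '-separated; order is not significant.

Subexpression sizes:
  S → 3
  π[a](S) → 3
  S → 3
  ρ[h/a](S) → 3
  (π[a](S) ⋈[a=h] ρ[h/a](S)) → 5

== RESULT ==
a | f | h
3 | 2 | 3
3 | 2 | 3
3 | 8 | 3
3 | 8 | 3
6 | 3 | 6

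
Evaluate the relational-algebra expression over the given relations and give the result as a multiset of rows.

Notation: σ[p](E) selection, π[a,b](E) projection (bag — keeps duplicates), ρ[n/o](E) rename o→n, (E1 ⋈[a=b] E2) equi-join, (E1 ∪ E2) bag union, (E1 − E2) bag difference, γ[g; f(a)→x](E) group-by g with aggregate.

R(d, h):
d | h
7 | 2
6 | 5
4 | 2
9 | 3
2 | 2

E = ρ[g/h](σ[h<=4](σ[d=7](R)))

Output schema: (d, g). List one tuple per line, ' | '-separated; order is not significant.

Row counts bottom-up:
  R → 5
  σ[d=7](R) → 1
  σ[h<=4](σ[d=7](R)) → 1
  ρ[g/h](σ[h<=4](σ[d=7](R))) → 1

== RESULT ==
d | g
7 | 2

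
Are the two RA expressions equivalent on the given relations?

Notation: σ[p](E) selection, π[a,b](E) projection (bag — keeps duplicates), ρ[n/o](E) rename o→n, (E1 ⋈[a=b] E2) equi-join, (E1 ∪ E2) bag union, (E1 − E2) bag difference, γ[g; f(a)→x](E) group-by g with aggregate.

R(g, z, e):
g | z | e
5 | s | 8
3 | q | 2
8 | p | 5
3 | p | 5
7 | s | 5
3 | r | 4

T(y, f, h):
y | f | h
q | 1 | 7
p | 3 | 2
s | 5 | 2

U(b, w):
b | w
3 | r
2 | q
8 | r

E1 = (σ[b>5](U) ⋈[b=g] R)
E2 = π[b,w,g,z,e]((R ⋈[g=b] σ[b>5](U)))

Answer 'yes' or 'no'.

E1 row counts bottom-up:
  U → 3
  σ[b>5](U) → 1
  R → 6
  (σ[b>5](U) ⋈[b=g] R) → 1
E2 row counts bottom-up:
  R → 6
  U → 3
  σ[b>5](U) → 1
  (R ⋈[g=b] σ[b>5](U)) → 1
  π[b,w,g,z,e]((R ⋈[g=b] σ[b>5](U))) → 1

E1 and E2 produce the same multiset:
b | w | g | z | e
8 | r | 8 | p | 5

yes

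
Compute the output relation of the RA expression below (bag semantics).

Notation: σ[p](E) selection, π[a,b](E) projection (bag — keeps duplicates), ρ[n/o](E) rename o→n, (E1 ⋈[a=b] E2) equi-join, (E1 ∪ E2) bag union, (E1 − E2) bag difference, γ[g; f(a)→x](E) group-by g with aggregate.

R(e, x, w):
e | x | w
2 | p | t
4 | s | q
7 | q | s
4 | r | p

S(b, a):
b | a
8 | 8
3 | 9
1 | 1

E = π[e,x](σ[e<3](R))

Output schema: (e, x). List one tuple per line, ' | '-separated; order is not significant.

Row counts bottom-up:
  R → 4
  σ[e<3](R) → 1
  π[e,x](σ[e<3](R)) → 1

== RESULT ==
e | x
2 | p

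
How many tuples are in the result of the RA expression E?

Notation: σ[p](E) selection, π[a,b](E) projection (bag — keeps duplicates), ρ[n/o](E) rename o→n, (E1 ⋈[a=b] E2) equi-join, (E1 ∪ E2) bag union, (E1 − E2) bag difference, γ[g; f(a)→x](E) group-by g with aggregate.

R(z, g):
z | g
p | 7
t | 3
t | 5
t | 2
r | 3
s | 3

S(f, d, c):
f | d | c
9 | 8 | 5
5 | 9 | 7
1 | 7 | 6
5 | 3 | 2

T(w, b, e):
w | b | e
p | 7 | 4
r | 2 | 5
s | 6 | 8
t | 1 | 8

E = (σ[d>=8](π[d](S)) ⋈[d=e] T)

Per-node cardinality:
  S → 4
  π[d](S) → 4
  σ[d>=8](π[d](S)) → 2
  T → 4
  (σ[d>=8](π[d](S)) ⋈[d=e] T) → 2

|E| = 2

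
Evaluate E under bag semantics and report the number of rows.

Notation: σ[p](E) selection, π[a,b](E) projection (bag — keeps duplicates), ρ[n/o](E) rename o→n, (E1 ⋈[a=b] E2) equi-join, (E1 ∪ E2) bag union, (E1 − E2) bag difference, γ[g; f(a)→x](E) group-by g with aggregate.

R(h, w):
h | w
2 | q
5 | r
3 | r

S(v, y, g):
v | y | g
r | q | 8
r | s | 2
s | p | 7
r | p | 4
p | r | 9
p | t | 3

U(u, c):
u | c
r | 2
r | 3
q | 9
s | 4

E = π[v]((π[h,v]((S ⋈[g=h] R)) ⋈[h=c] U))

Stepwise |·|:
  S → 6
  R → 3
  (S ⋈[g=h] R) → 2
  π[h,v]((S ⋈[g=h] R)) → 2
  U → 4
  (π[h,v]((S ⋈[g=h] R)) ⋈[h=c] U) → 2
  π[v]((π[h,v]((S ⋈[g=h] R)) ⋈[h=c] U)) → 2

|E| = 2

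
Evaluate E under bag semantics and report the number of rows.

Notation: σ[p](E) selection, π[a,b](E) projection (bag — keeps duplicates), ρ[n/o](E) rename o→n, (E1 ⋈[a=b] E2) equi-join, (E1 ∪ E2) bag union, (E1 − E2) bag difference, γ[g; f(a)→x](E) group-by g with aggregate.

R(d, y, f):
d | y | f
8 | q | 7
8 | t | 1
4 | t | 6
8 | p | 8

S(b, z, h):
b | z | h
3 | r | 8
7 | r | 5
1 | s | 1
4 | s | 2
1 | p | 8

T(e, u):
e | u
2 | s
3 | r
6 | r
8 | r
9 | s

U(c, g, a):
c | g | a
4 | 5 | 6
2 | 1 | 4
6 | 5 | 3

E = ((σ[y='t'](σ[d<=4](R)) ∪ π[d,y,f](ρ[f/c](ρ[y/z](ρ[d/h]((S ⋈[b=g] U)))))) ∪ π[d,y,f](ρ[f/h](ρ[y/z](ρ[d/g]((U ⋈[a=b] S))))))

Row counts bottom-up:
  R → 4
  σ[d<=4](R) → 1
  σ[y='t'](σ[d<=4](R)) → 1
  S → 5
  U → 3
  (S ⋈[b=g] U) → 2
  ρ[d/h]((S ⋈[b=g] U)) → 2
  ρ[y/z](ρ[d/h]((S ⋈[b=g] U))) → 2
  ρ[f/c](ρ[y/z](ρ[d/h]((S ⋈[b=g] U)))) → 2
  π[d,y,f](ρ[f/c](ρ[y/z](ρ[d/h]((S ⋈[b=g] U))))) → 2
  (σ[y='t'](σ[d<=4](R)) ∪ π[d,y,f](ρ[f/c](ρ[y/z](ρ[d/h]((S ⋈[b=g] U)))))) → 3
  U → 3
  S → 5
  (U ⋈[a=b] S) → 2
  ρ[d/g]((U ⋈[a=b] S)) → 2
  ρ[y/z](ρ[d/g]((U ⋈[a=b] S))) → 2
  ρ[f/h](ρ[y/z](ρ[d/g]((U ⋈[a=b] S)))) → 2
  π[d,y,f](ρ[f/h](ρ[y/z](ρ[d/g]((U ⋈[a=b] S))))) → 2
  ((σ[y='t'](σ[d<=4](R)) ∪ π[d,y,f](ρ[f/c](ρ[y/z](ρ[d/h]((S ⋈[b=g] U)))))) ∪ π[d,y,f](ρ[f/h](ρ[y/z](ρ[d/g]((U ⋈[a=b] S)))))) → 5

|E| = 5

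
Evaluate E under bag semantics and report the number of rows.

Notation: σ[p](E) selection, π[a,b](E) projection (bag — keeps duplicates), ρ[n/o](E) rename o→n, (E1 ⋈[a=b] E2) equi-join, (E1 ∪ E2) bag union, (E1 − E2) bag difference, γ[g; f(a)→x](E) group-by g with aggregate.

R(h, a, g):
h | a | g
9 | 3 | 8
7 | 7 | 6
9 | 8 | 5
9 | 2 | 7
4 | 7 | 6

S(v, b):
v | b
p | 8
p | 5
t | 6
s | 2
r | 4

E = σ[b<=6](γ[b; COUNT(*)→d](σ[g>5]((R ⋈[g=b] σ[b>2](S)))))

Per-node cardinality:
  R → 5
  S → 5
  σ[b>2](S) → 4
  (R ⋈[g=b] σ[b>2](S)) → 4
  σ[g>5]((R ⋈[g=b] σ[b>2](S))) → 3
  γ[b; COUNT(*)→d](σ[g>5]((R ⋈[g=b] σ[b>2](S)))) → 2
  σ[b<=6](γ[b; COUNT(*)→d](σ[g>5]((R ⋈[g=b] σ[b>2](S))))) → 1

|E| = 1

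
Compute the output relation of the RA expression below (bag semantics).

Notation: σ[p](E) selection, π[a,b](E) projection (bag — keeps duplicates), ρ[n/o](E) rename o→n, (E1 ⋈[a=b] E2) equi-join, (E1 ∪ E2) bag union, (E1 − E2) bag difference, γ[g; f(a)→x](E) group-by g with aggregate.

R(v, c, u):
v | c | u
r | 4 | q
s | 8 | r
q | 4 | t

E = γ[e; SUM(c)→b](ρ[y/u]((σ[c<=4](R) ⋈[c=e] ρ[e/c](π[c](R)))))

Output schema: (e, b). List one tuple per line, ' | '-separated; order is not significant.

Stepwise |·|:
  R → 3
  σ[c<=4](R) → 2
  R → 3
  π[c](R) → 3
  ρ[e/c](π[c](R)) → 3
  (σ[c<=4](R) ⋈[c=e] ρ[e/c](π[c](R))) → 4
  ρ[y/u]((σ[c<=4](R) ⋈[c=e] ρ[e/c](π[c](R)))) → 4
  γ[e; SUM(c)→b](ρ[y/u]((σ[c<=4](R) ⋈[c=e] ρ[e/c](π[c](R))))) → 1

== RESULT ==
e | b
4 | 16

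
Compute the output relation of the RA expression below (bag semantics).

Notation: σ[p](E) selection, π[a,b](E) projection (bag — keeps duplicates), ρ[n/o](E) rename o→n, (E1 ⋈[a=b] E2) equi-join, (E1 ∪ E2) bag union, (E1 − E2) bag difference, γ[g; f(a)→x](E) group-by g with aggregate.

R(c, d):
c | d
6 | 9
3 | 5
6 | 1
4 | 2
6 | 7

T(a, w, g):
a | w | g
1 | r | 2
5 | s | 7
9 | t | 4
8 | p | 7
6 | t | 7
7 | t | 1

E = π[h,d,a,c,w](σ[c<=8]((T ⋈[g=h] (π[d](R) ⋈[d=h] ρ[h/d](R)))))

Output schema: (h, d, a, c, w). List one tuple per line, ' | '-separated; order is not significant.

Stepwise |·|:
  T → 6
  R → 5
  π[d](R) → 5
  R → 5
  ρ[h/d](R) → 5
  (π[d](R) ⋈[d=h] ρ[h/d](R)) → 5
  (T ⋈[g=h] (π[d](R) ⋈[d=h] ρ[h/d](R))) → 5
  σ[c<=8]((T ⋈[g=h] (π[d](R) ⋈[d=h] ρ[h/d](R)))) → 5
  π[h,d,a,c,w](σ[c<=8]((T ⋈[g=h] (π[d](R) ⋈[d=h] ρ[h/d](R))))) → 5

== RESULT ==
h | d | a | c | w
1 | 1 | 7 | 6 | t
2 | 2 | 1 | 4 | r
7 | 7 | 5 | 6 | s
7 | 7 | 6 | 6 | t
7 | 7 | 8 | 6 | p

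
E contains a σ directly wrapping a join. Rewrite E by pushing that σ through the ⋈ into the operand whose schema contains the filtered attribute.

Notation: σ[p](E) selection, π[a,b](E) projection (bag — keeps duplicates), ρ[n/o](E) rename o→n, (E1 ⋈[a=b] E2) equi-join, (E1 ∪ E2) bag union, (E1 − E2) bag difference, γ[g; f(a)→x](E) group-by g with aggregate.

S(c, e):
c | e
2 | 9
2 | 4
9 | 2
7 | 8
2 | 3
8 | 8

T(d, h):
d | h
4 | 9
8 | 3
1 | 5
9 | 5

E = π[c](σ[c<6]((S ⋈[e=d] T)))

σ filters on c, owned by the left side.
E' = π[c]((σ[c<6](S) ⋈[e=d] T))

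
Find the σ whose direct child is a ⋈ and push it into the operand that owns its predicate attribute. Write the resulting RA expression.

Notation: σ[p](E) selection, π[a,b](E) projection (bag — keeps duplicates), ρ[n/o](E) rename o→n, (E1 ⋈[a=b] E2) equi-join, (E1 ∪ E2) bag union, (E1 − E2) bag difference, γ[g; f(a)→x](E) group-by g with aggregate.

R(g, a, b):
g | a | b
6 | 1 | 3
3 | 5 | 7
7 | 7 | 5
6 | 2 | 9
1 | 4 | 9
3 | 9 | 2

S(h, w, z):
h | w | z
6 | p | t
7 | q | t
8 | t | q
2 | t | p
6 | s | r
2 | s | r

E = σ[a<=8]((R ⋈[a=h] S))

σ filters on a, owned by the left side.
E' = (σ[a<=8](R) ⋈[a=h] S)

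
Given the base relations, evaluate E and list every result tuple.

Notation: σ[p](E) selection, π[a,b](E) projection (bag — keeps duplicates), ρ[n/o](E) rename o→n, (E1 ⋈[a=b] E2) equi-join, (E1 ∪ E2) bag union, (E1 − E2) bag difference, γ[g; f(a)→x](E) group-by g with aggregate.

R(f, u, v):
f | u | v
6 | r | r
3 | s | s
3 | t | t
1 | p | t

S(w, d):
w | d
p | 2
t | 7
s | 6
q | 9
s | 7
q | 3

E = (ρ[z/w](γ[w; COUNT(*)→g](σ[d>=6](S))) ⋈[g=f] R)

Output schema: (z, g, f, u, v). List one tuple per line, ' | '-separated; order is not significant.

Row counts bottom-up:
  S → 6
  σ[d>=6](S) → 4
  γ[w; COUNT(*)→g](σ[d>=6](S)) → 3
  ρ[z/w](γ[w; COUNT(*)→g](σ[d>=6](S))) → 3
  R → 4
  (ρ[z/w](γ[w; COUNT(*)→g](σ[d>=6](S))) ⋈[g=f] R) → 2

== RESULT ==
z | g | f | u | v
q | 1 | 1 | p | t
t | 1 | 1 | p | t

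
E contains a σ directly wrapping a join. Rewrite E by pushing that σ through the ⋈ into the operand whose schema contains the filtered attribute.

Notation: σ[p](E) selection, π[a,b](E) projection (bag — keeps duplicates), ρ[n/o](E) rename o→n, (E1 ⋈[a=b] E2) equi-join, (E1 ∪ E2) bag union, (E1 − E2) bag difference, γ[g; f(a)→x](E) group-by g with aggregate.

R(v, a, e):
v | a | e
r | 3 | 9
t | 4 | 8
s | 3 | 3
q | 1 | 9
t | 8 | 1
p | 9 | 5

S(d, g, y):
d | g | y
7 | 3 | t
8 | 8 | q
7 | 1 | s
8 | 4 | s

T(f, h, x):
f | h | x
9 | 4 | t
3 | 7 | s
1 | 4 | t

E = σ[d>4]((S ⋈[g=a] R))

σ filters on d, owned by the left side.
E' = (σ[d>4](S) ⋈[g=a] R)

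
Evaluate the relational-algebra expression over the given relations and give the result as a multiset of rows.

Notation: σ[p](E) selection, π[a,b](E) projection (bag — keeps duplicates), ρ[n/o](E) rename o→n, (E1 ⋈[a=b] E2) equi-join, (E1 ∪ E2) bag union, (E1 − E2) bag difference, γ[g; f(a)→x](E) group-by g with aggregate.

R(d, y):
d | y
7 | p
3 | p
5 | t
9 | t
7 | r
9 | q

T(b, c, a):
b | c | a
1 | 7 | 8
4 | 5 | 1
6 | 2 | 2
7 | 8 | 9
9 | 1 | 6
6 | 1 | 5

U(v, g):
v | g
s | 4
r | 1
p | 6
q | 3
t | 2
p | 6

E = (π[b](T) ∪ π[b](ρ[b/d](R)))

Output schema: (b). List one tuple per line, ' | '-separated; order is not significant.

Subexpression sizes:
  T → 6
  π[b](T) → 6
  R → 6
  ρ[b/d](R) → 6
  π[b](ρ[b/d](R)) → 6
  (π[b](T) ∪ π[b](ρ[b/d](R))) → 12

== RESULT ==
b
1
3
4
5
6
6
7
7
7
9
9
9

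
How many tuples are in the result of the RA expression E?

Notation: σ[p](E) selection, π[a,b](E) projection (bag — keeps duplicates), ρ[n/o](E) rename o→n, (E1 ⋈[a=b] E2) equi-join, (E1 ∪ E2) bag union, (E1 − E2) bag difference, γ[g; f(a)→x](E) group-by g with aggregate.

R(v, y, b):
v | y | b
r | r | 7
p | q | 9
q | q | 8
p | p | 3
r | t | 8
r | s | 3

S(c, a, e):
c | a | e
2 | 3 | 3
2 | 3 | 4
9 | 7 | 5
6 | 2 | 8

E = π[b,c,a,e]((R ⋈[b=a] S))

Per-node cardinality:
  R → 6
  S → 4
  (R ⋈[b=a] S) → 5
  π[b,c,a,e]((R ⋈[b=a] S)) → 5

|E| = 5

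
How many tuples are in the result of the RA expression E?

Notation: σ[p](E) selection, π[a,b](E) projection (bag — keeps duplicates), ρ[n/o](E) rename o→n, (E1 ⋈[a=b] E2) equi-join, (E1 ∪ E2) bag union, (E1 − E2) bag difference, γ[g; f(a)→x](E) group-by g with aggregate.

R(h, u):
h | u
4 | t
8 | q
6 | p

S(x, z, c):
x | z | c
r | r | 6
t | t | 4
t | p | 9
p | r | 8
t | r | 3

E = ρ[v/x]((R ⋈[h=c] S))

Row counts bottom-up:
  R → 3
  S → 5
  (R ⋈[h=c] S) → 3
  ρ[v/x]((R ⋈[h=c] S)) → 3

|E| = 3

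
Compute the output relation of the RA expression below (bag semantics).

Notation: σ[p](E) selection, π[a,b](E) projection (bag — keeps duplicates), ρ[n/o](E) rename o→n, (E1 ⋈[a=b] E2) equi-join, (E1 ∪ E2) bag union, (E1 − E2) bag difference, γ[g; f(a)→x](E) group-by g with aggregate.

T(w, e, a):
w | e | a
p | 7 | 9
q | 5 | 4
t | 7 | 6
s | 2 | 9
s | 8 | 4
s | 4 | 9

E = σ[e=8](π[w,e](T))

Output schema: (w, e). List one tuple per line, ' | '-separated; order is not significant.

Stepwise |·|:
  T → 6
  π[w,e](T) → 6
  σ[e=8](π[w,e](T)) → 1

== RESULT ==
w | e
s | 8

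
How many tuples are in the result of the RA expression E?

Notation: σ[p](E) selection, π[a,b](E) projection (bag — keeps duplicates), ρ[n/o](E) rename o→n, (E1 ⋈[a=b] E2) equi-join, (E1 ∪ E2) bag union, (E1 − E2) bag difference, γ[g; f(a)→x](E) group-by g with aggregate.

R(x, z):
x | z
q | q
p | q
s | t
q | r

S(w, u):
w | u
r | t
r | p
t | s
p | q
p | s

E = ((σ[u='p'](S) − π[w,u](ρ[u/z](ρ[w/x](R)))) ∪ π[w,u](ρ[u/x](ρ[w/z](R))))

Subexpression sizes:
  S → 5
  σ[u='p'](S) → 1
  R → 4
  ρ[w/x](R) → 4
  ρ[u/z](ρ[w/x](R)) → 4
  π[w,u](ρ[u/z](ρ[w/x](R))) → 4
  (σ[u='p'](S) − π[w,u](ρ[u/z](ρ[w/x](R)))) → 1
  R → 4
  ρ[w/z](R) → 4
  ρ[u/x](ρ[w/z](R)) → 4
  π[w,u](ρ[u/x](ρ[w/z](R))) → 4
  ((σ[u='p'](S) − π[w,u](ρ[u/z](ρ[w/x](R)))) ∪ π[w,u](ρ[u/x](ρ[w/z](R)))) → 5

|E| = 5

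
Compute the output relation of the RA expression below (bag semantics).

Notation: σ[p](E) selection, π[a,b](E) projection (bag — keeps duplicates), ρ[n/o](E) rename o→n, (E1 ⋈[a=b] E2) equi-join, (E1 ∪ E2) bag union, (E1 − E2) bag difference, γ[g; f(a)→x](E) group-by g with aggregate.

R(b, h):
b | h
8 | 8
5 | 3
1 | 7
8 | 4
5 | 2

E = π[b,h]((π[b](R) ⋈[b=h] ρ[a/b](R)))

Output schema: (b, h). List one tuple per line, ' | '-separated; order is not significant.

Row counts bottom-up:
  R → 5
  π[b](R) → 5
  R → 5
  ρ[a/b](R) → 5
  (π[b](R) ⋈[b=h] ρ[a/b](R)) → 2
  π[b,h]((π[b](R) ⋈[b=h] ρ[a/b](R))) → 2

== RESULT ==
b | h
8 | 8
8 | 8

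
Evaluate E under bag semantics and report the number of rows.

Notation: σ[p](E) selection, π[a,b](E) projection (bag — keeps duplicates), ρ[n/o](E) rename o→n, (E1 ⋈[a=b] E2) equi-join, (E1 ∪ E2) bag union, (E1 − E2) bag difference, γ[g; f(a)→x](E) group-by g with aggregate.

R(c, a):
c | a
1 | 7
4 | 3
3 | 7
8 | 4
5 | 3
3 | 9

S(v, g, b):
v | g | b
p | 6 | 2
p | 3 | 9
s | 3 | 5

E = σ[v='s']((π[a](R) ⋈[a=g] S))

Subexpression sizes:
  R → 6
  π[a](R) → 6
  S → 3
  (π[a](R) ⋈[a=g] S) → 4
  σ[v='s']((π[a](R) ⋈[a=g] S)) → 2

|E| = 2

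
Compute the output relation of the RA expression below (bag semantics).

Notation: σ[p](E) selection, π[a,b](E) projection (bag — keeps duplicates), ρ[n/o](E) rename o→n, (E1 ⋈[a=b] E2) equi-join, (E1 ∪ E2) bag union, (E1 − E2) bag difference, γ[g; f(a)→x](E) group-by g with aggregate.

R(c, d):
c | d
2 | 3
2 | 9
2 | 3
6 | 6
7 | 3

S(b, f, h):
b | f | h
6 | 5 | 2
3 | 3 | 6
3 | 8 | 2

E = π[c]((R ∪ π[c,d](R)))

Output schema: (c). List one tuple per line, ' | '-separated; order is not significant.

Row counts bottom-up:
  R → 5
  R → 5
  π[c,d](R) → 5
  (R ∪ π[c,d](R)) → 10
  π[c]((R ∪ π[c,d](R))) → 10

== RESULT ==
c
2
2
2
2
2
2
6
6
7
7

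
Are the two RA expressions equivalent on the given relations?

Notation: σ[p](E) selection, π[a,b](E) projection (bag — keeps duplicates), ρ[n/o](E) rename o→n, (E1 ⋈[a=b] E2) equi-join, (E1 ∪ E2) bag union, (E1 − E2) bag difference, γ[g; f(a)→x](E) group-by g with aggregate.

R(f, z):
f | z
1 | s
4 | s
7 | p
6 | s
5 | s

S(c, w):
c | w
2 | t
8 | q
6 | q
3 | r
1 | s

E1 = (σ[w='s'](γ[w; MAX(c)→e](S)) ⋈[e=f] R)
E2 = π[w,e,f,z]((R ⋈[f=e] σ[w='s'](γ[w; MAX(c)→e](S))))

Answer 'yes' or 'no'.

E1 subexpression sizes:
  S → 5
  γ[w; MAX(c)→e](S) → 4
  σ[w='s'](γ[w; MAX(c)→e](S)) → 1
  R → 5
  (σ[w='s'](γ[w; MAX(c)→e](S)) ⋈[e=f] R) → 1
E2 subexpression sizes:
  R → 5
  S → 5
  γ[w; MAX(c)→e](S) → 4
  σ[w='s'](γ[w; MAX(c)→e](S)) → 1
  (R ⋈[f=e] σ[w='s'](γ[w; MAX(c)→e](S))) → 1
  π[w,e,f,z]((R ⋈[f=e] σ[w='s'](γ[w; MAX(c)→e](S)))) → 1

E1 and E2 produce the same multiset:
w | e | f | z
s | 1 | 1 | s

yes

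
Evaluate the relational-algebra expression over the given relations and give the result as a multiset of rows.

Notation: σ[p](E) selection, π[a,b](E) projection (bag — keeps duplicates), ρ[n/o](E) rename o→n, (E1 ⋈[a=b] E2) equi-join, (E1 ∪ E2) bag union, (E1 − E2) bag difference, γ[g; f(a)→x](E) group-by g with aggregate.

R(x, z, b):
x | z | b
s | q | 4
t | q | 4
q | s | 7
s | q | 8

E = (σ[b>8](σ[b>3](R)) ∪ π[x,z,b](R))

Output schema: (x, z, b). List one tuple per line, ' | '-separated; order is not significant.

Subexpression sizes:
  R → 4
  σ[b>3](R) → 4
  σ[b>8](σ[b>3](R)) → 0
  R → 4
  π[x,z,b](R) → 4
  (σ[b>8](σ[b>3](R)) ∪ π[x,z,b](R)) → 4

== RESULT ==
x | z | b
q | s | 7
s | q | 4
s | q | 8
t | q | 4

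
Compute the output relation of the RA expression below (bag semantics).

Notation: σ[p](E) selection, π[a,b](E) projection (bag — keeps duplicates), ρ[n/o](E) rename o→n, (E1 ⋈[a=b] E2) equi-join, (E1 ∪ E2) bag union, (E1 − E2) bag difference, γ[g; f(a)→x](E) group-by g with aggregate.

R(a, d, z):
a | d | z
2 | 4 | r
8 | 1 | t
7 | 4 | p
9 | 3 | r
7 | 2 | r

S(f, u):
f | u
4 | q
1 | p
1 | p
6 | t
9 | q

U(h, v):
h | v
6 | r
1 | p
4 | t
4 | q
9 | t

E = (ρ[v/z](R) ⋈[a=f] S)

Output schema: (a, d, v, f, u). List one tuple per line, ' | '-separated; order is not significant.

Row counts bottom-up:
  R → 5
  ρ[v/z](R) → 5
  S → 5
  (ρ[v/z](R) ⋈[a=f] S) → 1

== RESULT ==
a | d | v | f | u
9 | 3 | r | 9 | q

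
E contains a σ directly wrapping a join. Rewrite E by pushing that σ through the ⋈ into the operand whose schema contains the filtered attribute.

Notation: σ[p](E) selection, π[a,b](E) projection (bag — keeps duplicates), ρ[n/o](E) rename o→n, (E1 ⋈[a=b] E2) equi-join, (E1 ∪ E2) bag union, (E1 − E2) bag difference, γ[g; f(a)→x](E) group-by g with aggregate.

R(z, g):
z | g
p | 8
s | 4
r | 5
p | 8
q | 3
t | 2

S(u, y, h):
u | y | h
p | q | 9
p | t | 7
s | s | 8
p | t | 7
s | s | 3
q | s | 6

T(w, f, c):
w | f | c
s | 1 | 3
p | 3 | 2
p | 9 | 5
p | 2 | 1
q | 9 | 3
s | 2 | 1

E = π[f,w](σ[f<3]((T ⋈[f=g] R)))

σ filters on f, owned by the left side.
E' = π[f,w]((σ[f<3](T) ⋈[f=g] R))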